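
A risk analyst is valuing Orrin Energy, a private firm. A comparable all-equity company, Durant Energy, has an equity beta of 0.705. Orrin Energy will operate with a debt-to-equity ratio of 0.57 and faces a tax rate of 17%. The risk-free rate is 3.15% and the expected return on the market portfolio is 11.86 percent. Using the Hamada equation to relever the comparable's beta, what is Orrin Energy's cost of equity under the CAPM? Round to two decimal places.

β_L = β_U × [1 + (1 − t)(D/E)] = 0.705 × [1 + (1 − 0.17) × 0.57]
    = 0.705 × [1 + 0.83 × 0.57] = 0.705 × 1.4731 = 1.0385
MRP = 11.86% − 3.15% = 8.71%
E(R) = R_f + β_L × MRP = 3.15% + 1.0385 × 8.71% = 12.20%

12.20%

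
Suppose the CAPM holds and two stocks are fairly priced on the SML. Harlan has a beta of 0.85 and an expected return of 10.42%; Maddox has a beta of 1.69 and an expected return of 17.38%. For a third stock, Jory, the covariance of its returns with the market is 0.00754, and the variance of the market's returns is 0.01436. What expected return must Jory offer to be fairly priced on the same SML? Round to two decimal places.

MRP = (17.38% − 10.42%) / (1.69 − 0.85) = 8.2857%
R_f = 10.42% − 0.85 × 8.2857% = 3.3772%
β_Jory = Cov / Var(R_m) = 0.00754 / 0.01436 = 0.5251
E(R_Jory) = R_f + β × MRP = 3.3772% + 0.5251 × 8.2857% = 7.73%

7.73%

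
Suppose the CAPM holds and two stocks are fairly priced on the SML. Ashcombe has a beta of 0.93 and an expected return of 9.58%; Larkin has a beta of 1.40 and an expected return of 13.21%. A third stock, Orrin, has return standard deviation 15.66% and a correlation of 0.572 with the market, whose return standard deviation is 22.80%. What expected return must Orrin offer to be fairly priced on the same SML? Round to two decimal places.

5.43%

MRP = (13.21% − 9.58%) / (1.40 − 0.93) = 7.7234%
R_f = 9.58% − 0.93 × 7.7234% = 2.3972%
β_Orrin = ρ·σ_i/σ_m = 0.572 × 15.66 / 22.80 = 0.3929
E(R_Orrin) = R_f + β × MRP = 2.3972% + 0.3929 × 7.7234% = 5.43%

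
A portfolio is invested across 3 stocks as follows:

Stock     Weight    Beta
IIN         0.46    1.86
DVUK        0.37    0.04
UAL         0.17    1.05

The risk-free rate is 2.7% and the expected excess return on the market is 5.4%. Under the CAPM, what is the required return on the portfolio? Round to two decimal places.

8.36%

β_P = Σ w_i β_i = 0.46×1.86 + 0.37×0.04 + 0.17×1.05 = 1.0489
E(R_P) = R_f + β_P × MRP = 2.7% + 1.0489 × 5.4% = 8.36%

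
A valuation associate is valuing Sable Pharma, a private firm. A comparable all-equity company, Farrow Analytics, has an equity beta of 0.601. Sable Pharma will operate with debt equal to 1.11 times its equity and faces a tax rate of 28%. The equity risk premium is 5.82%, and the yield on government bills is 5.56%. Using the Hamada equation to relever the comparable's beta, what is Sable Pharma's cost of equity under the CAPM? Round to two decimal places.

β_L = β_U × [1 + (1 − t)(D/E)] = 0.601 × [1 + (1 − 0.28) × 1.11]
    = 0.601 × [1 + 0.72 × 1.11] = 0.601 × 1.7992 = 1.0813
E(R) = R_f + β_L × MRP = 5.56% + 1.0813 × 5.82% = 11.85%

11.85%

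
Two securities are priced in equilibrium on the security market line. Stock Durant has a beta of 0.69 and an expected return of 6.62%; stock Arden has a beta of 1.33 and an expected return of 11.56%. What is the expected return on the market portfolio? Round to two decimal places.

9.01%

Both satisfy E(R) = R_f + β·MRP, so the slope of the SML is
MRP = (11.56% − 6.62%) / (1.33 − 0.69) = 4.94% / 0.64 = 7.7188%
R_f = E(R_Durant) − β_Durant·MRP = 6.62% − 0.69 × 7.7188% = 1.2940%
E(R_m) = R_f + MRP = 1.2940% + 7.7188% = 9.01%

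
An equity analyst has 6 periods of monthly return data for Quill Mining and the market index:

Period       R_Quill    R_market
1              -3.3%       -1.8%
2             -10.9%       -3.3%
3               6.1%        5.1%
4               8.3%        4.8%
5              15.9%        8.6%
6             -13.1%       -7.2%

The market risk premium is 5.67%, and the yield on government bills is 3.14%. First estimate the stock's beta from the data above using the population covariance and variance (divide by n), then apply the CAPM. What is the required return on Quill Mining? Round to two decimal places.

13.72%

Mean R_i = (-3.3 − 10.9 + 6.1 + 8.3 + 15.9 − 13.1) / 6 = 0.5000%
Mean R_m = (-1.8 − 3.3 + 5.1 + 4.8 + 8.6 − 7.2) / 6 = 1.0333%
Σ(R_i − R̄_i)(R_m − R̄_m) = 340.8200  ⇒  Cov = 340.8200 / 6 = 56.8033
Σ(R_m − R̄_m)² = 182.5733  ⇒  Var(R_m) = 182.5733 / 6 = 30.4289
β = Cov / Var(R_m) = 56.8033 / 30.4289 = 1.8668
E(R) = R_f + β × MRP = 3.14% + 1.8668 × 5.67% = 13.72%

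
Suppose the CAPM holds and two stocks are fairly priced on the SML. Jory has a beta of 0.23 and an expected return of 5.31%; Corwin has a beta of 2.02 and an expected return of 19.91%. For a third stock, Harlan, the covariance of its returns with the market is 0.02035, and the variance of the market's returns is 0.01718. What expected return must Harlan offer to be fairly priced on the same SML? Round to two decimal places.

MRP = (19.91% − 5.31%) / (2.02 − 0.23) = 8.1564%
R_f = 5.31% − 0.23 × 8.1564% = 3.4340%
β_Harlan = Cov / Var(R_m) = 0.02035 / 0.01718 = 1.1845
E(R_Harlan) = R_f + β × MRP = 3.4340% + 1.1845 × 8.1564% = 13.10%

13.10%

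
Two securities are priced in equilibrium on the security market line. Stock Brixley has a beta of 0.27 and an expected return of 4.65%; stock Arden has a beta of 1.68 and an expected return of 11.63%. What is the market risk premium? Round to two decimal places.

4.95%

Both satisfy E(R) = R_f + β·MRP, so the slope of the SML is
MRP = (11.63% − 4.65%) / (1.68 − 0.27) = 6.98% / 1.41 = 4.9504%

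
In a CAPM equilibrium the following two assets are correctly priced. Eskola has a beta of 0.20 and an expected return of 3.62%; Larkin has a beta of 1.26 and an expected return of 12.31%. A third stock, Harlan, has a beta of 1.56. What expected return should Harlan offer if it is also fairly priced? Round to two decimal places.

14.77%

MRP (SML slope) = (12.31% − 3.62%) / (1.26 − 0.20) = 8.69% / 1.06 = 8.1981%
R_f (intercept) = 3.62% − 0.20 × 8.1981% = 1.9804%
E(R_Harlan) = R_f + β × MRP = 1.9804% + 1.56 × 8.1981% = 14.77%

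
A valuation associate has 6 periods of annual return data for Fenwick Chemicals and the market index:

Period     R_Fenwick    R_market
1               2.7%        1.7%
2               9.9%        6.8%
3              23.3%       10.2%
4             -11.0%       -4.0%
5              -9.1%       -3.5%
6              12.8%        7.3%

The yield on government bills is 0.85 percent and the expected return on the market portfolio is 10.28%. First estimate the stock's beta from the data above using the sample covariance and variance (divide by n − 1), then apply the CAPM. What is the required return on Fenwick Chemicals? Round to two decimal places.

Mean R_i = (2.7 + 9.9 + 23.3 − 11.0 − 9.1 + 12.8) / 6 = 4.7667%
Mean R_m = (1.7 + 6.8 + 10.2 − 4.0 − 3.5 + 7.3) / 6 = 3.0833%
Σ(R_i − R̄_i)(R_m − R̄_m) = 390.6767  ⇒  Cov = 390.6767 / 5 = 78.1353
Σ(R_m − R̄_m)² = 177.6683  ⇒  Var(R_m) = 177.6683 / 5 = 35.5337
β = Cov / Var(R_m) = 78.1353 / 35.5337 = 2.1989
MRP = 10.28% − 0.85% = 9.43%
E(R) = R_f + β × MRP = 0.85% + 2.1989 × 9.43% = 21.59%

21.59%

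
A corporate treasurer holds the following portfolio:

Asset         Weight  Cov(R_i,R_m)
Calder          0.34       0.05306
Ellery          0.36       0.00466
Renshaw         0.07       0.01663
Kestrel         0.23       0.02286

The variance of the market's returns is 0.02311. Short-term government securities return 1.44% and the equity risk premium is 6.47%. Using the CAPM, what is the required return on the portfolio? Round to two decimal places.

β_Calder = 0.05306 / 0.02311 = 2.2960
β_Ellery = 0.00466 / 0.02311 = 0.2016
β_Renshaw = 0.01663 / 0.02311 = 0.7196
β_Kestrel = 0.02286 / 0.02311 = 0.9892
β_P = Σ w_i β_i = 0.34×2.2960 + 0.36×0.2016 + 0.07×0.7196 + 0.23×0.9892 = 1.1311
E(R_P) = R_f + β_P × MRP = 1.44% + 1.1311 × 6.47% = 8.76%

8.76%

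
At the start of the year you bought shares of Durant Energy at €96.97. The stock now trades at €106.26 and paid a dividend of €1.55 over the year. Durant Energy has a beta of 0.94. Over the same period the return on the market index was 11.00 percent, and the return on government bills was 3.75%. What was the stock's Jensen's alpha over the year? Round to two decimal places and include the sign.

Realised HPR = (P1 + D1 − P0) / P0 = (106.26 + 1.55 − 96.97) / 96.97 = 10.84 / 96.97 = 11.1787%
MRP = 11.00% − 3.75% = 7.25%
CAPM required = R_f + β·MRP = 3.75% + 0.94 × 7.25% = 10.5650%
α = realised − required = 11.1787% − 10.5650% = +0.61%

+0.61%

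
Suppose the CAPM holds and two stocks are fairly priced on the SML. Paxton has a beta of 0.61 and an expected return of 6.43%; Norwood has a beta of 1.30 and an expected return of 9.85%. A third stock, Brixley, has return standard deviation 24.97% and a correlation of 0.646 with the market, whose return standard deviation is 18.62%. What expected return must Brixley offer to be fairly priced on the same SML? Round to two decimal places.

MRP = (9.85% − 6.43%) / (1.30 − 0.61) = 4.9565%
R_f = 6.43% − 0.61 × 4.9565% = 3.4065%
β_Brixley = ρ·σ_i/σ_m = 0.646 × 24.97 / 18.62 = 0.8663
E(R_Brixley) = R_f + β × MRP = 3.4065% + 0.8663 × 4.9565% = 7.70%

7.70%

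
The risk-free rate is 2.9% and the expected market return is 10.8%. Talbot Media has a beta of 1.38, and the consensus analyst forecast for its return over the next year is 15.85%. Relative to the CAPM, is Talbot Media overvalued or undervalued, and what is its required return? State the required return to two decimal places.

Undervalued; required return 13.80%

MRP = 10.8% − 2.9% = 7.90%
Required return = R_f + β·MRP = 2.9% + 1.38 × 7.9% = 13.80%
Forecast 15.85% > required 13.80% → the stock plots above the SML → undervalued.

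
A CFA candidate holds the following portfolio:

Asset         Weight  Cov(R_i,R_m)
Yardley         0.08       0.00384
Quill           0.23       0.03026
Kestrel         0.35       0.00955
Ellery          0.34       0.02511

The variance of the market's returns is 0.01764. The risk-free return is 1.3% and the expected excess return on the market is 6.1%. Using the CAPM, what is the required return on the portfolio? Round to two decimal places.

β_Yardley = 0.00384 / 0.01764 = 0.2177
β_Quill = 0.03026 / 0.01764 = 1.7154
β_Kestrel = 0.00955 / 0.01764 = 0.5414
β_Ellery = 0.02511 / 0.01764 = 1.4235
β_P = Σ w_i β_i = 0.08×0.2177 + 0.23×1.7154 + 0.35×0.5414 + 0.34×1.4235 = 1.0854
E(R_P) = R_f + β_P × MRP = 1.3% + 1.0854 × 6.1% = 7.92%

7.92%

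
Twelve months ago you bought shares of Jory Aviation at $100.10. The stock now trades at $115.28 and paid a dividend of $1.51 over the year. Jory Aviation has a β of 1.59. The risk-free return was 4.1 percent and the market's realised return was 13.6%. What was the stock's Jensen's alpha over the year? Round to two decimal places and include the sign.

Realised HPR = (P1 + D1 − P0) / P0 = (115.28 + 1.51 − 100.10) / 100.10 = 16.69 / 100.10 = 16.6733%
MRP = 13.6% − 4.1% = 9.50%
CAPM required = R_f + β·MRP = 4.1% + 1.59 × 9.5% = 19.2050%
α = realised − required = 16.6733% − 19.2050% = -2.53%

-2.53%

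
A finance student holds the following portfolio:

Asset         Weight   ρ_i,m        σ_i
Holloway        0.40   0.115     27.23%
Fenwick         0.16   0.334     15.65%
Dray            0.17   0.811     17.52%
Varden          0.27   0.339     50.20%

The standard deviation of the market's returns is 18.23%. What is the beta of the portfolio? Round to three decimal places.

β_Holloway = 0.115 × 27.23% / 18.23% = 0.1718
β_Fenwick = 0.334 × 15.65% / 18.23% = 0.2867
β_Dray = 0.811 × 17.52% / 18.23% = 0.7794
β_Varden = 0.339 × 50.20% / 18.23% = 0.9335
β_P = Σ w_i β_i = 0.40×0.1718 + 0.16×0.2867 + 0.17×0.7794 + 0.27×0.9335 = 0.4991

0.499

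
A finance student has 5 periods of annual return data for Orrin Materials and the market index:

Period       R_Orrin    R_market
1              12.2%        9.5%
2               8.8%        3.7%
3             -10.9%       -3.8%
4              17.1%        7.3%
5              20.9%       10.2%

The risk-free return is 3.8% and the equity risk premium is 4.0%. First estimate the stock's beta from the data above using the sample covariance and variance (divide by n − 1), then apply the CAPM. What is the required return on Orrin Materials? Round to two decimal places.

Mean R_i = (12.2 + 8.8 − 10.9 + 17.1 + 20.9) / 5 = 9.6200%
Mean R_m = (9.5 + 3.7 − 3.8 + 7.3 + 10.2) / 5 = 5.3800%
Σ(R_i − R̄_i)(R_m − R̄_m) = 269.1120  ⇒  Cov = 269.1120 / 4 = 67.2780
Σ(R_m − R̄_m)² = 130.9880  ⇒  Var(R_m) = 130.9880 / 4 = 32.7470
β = Cov / Var(R_m) = 67.2780 / 32.7470 = 2.0545
E(R) = R_f + β × MRP = 3.8% + 2.0545 × 4.0% = 12.02%

12.02%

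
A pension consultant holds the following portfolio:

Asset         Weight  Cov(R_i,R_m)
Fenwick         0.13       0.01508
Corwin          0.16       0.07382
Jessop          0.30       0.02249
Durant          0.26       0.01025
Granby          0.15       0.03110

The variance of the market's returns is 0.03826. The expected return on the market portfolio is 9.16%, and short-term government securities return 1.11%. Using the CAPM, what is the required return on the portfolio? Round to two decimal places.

β_Fenwick = 0.01508 / 0.03826 = 0.3941
β_Corwin = 0.07382 / 0.03826 = 1.9294
β_Jessop = 0.02249 / 0.03826 = 0.5878
β_Durant = 0.01025 / 0.03826 = 0.2679
β_Granby = 0.03110 / 0.03826 = 0.8129
β_P = Σ w_i β_i = 0.13×0.3941 + 0.16×1.9294 + 0.30×0.5878 + 0.26×0.2679 + 0.15×0.8129 = 0.7279
MRP = 9.16% − 1.11% = 8.05%
E(R_P) = R_f + β_P × MRP = 1.11% + 0.7279 × 8.05% = 6.97%

6.97%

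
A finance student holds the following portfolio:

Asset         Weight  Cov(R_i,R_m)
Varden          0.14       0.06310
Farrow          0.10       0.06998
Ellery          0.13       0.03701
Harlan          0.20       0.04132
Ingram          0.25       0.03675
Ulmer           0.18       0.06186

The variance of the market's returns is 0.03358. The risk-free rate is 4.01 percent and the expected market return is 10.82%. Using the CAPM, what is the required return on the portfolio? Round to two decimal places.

β_Varden = 0.06310 / 0.03358 = 1.8791
β_Farrow = 0.06998 / 0.03358 = 2.0840
β_Ellery = 0.03701 / 0.03358 = 1.1021
β_Harlan = 0.04132 / 0.03358 = 1.2305
β_Ingram = 0.03675 / 0.03358 = 1.0944
β_Ulmer = 0.06186 / 0.03358 = 1.8422
β_P = Σ w_i β_i = 0.14×1.8791 + 0.10×2.0840 + 0.13×1.1021 + 0.20×1.2305 + 0.25×1.0944 + 0.18×1.8422 = 1.4660
MRP = 10.82% − 4.01% = 6.81%
E(R_P) = R_f + β_P × MRP = 4.01% + 1.4660 × 6.81% = 13.99%

13.99%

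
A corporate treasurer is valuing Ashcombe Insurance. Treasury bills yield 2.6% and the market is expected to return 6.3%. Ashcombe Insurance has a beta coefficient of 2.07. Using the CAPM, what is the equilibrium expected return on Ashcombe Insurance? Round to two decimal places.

Market risk premium = E(R_m) − R_f = 6.3% − 2.6% = 3.70%
E(R) = R_f + β × MRP = 2.6% + 2.07 × 3.7% = 10.26%

10.26%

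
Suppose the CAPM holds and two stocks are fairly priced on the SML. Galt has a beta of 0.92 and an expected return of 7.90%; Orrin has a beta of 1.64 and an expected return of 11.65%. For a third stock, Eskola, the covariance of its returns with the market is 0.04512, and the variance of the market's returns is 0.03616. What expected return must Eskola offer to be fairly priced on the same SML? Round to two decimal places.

9.61%

MRP = (11.65% − 7.90%) / (1.64 − 0.92) = 5.2083%
R_f = 7.90% − 0.92 × 5.2083% = 3.1084%
β_Eskola = Cov / Var(R_m) = 0.04512 / 0.03616 = 1.2478
E(R_Eskola) = R_f + β × MRP = 3.1084% + 1.2478 × 5.2083% = 9.61%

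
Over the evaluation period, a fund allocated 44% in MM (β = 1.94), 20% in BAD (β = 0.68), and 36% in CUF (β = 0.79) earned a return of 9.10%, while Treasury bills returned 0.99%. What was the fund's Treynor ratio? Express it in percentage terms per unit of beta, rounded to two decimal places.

6.37%

β_P = 0.44×1.94 + 0.20×0.68 + 0.36×0.79 = 1.2740
Treynor = (R_P − R_f) / β_P = (9.10% − 0.99%) / 1.2740 = 8.11% / 1.2740 = 6.37%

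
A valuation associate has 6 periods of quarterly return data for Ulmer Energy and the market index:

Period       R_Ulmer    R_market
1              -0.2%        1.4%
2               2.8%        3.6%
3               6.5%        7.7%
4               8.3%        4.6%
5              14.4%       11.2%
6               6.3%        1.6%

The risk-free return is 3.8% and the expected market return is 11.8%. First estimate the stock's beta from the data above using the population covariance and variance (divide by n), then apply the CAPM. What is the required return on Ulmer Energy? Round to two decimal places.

12.45%

Mean R_i = (-0.2 + 2.8 + 6.5 + 8.3 + 14.4 + 6.3) / 6 = 6.3500%
Mean R_m = (1.4 + 3.6 + 7.7 + 4.6 + 11.2 + 1.6) / 6 = 5.0167%
Σ(R_i − R̄_i)(R_m − R̄_m) = 78.2550  ⇒  Cov = 78.2550 / 6 = 13.0425
Σ(R_m − R̄_m)² = 72.3683  ⇒  Var(R_m) = 72.3683 / 6 = 12.0614
β = Cov / Var(R_m) = 13.0425 / 12.0614 = 1.0813
MRP = 11.8% − 3.8% = 8.00%
E(R) = R_f + β × MRP = 3.8% + 1.0813 × 8.0% = 12.45%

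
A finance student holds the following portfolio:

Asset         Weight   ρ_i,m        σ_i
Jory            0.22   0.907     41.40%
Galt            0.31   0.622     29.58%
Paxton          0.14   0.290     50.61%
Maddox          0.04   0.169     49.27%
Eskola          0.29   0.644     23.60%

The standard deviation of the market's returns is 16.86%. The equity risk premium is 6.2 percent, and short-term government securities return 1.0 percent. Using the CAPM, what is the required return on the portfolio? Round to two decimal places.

β_Jory = 0.907 × 41.40% / 16.86% = 2.2272
β_Galt = 0.622 × 29.58% / 16.86% = 1.0913
β_Paxton = 0.290 × 50.61% / 16.86% = 0.8705
β_Maddox = 0.169 × 49.27% / 16.86% = 0.4939
β_Eskola = 0.644 × 23.60% / 16.86% = 0.9014
β_P = Σ w_i β_i = 0.22×2.2272 + 0.31×1.0913 + 0.14×0.8705 + 0.04×0.4939 + 0.29×0.9014 = 1.2313
E(R_P) = R_f + β_P × MRP = 1.0% + 1.2313 × 6.2% = 8.63%

8.63%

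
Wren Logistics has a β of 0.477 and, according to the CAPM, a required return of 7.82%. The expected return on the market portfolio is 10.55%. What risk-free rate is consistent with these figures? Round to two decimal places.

E(R) = R_f + β(E(R_m) − R_f) = R_f(1 − β) + β·E(R_m)
7.82% = R_f × (1 − 0.477) + 0.477 × 10.55%
7.82% = R_f × 0.523 + 5.03235%
R_f = (7.82% − 5.03235%) / 0.523 = 5.33%

5.33%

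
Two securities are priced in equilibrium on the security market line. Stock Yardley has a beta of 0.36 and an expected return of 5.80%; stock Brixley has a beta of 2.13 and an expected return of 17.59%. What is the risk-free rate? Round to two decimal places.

Both satisfy E(R) = R_f + β·MRP, so the slope of the SML is
MRP = (17.59% − 5.80%) / (2.13 − 0.36) = 11.79% / 1.77 = 6.6610%
R_f = E(R_Yardley) − β_Yardley·MRP = 5.80% − 0.36 × 6.6610% = 3.4020%

3.40%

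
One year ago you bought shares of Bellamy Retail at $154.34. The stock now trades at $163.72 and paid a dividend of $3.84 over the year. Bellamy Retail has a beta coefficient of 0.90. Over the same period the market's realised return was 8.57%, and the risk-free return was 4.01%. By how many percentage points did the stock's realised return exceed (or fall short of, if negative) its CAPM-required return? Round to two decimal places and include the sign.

Realised HPR = (P1 + D1 − P0) / P0 = (163.72 + 3.84 − 154.34) / 154.34 = 13.22 / 154.34 = 8.5655%
MRP = 8.57% − 4.01% = 4.56%
CAPM required = R_f + β·MRP = 4.01% + 0.90 × 4.56% = 8.1140%
α = realised − required = 8.5655% − 8.1140% = +0.45%

+0.45%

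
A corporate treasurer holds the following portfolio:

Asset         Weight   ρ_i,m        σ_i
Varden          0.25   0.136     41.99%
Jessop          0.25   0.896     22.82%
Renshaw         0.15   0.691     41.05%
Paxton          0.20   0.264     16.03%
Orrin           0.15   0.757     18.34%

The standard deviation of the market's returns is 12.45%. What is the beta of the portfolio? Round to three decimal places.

1.102

β_Varden = 0.136 × 41.99% / 12.45% = 0.4587
β_Jessop = 0.896 × 22.82% / 12.45% = 1.6423
β_Renshaw = 0.691 × 41.05% / 12.45% = 2.2784
β_Paxton = 0.264 × 16.03% / 12.45% = 0.3399
β_Orrin = 0.757 × 18.34% / 12.45% = 1.1151
β_P = Σ w_i β_i = 0.25×0.4587 + 0.25×1.6423 + 0.15×2.2784 + 0.20×0.3399 + 0.15×1.1151 = 1.1023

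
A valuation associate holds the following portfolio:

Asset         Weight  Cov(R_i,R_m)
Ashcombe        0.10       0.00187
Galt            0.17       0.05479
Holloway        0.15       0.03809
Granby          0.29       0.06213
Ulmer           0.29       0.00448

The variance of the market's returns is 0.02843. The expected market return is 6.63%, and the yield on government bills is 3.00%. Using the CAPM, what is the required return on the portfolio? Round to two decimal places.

β_Ashcombe = 0.00187 / 0.02843 = 0.0658
β_Galt = 0.05479 / 0.02843 = 1.9272
β_Holloway = 0.03809 / 0.02843 = 1.3398
β_Granby = 0.06213 / 0.02843 = 2.1854
β_Ulmer = 0.00448 / 0.02843 = 0.1576
β_P = Σ w_i β_i = 0.10×0.0658 + 0.17×1.9272 + 0.15×1.3398 + 0.29×2.1854 + 0.29×0.1576 = 1.2146
MRP = 6.63% − 3.00% = 3.63%
E(R_P) = R_f + β_P × MRP = 3.00% + 1.2146 × 3.63% = 7.41%

7.41%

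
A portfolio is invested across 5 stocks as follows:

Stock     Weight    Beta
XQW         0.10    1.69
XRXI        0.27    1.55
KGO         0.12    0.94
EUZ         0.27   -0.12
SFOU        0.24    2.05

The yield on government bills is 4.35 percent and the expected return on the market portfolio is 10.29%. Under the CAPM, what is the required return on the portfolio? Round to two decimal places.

β_P = Σ w_i β_i = 0.10×1.69 + 0.27×1.55 + 0.12×0.94 + 0.27×-0.12 + 0.24×2.05 = 1.1599
MRP = 10.29% − 4.35% = 5.94%
E(R_P) = R_f + β_P × MRP = 4.35% + 1.1599 × 5.94% = 11.24%

11.24%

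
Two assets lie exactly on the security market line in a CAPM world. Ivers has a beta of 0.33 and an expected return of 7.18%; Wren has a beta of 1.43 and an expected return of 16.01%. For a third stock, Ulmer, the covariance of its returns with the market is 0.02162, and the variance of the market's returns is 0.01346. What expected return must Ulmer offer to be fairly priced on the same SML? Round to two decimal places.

17.42%

MRP = (16.01% − 7.18%) / (1.43 − 0.33) = 8.0273%
R_f = 7.18% − 0.33 × 8.0273% = 4.5310%
β_Ulmer = Cov / Var(R_m) = 0.02162 / 0.01346 = 1.6062
E(R_Ulmer) = R_f + β × MRP = 4.5310% + 1.6062 × 8.0273% = 17.42%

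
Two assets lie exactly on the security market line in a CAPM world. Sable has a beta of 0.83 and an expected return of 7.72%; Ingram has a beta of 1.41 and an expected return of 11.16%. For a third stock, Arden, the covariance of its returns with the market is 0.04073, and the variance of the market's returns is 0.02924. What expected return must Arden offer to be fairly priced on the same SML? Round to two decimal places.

11.06%

MRP = (11.16% − 7.72%) / (1.41 − 0.83) = 5.9310%
R_f = 7.72% − 0.83 × 5.9310% = 2.7973%
β_Arden = Cov / Var(R_m) = 0.04073 / 0.02924 = 1.3930
E(R_Arden) = R_f + β × MRP = 2.7973% + 1.3930 × 5.9310% = 11.06%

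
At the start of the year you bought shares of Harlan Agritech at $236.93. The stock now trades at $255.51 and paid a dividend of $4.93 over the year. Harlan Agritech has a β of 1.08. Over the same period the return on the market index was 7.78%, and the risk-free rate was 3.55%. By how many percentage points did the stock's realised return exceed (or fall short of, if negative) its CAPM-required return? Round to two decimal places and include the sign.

Realised HPR = (P1 + D1 − P0) / P0 = (255.51 + 4.93 − 236.93) / 236.93 = 23.51 / 236.93 = 9.9228%
MRP = 7.78% − 3.55% = 4.23%
CAPM required = R_f + β·MRP = 3.55% + 1.08 × 4.23% = 8.1184%
α = realised − required = 9.9228% − 8.1184% = +1.80%

+1.80%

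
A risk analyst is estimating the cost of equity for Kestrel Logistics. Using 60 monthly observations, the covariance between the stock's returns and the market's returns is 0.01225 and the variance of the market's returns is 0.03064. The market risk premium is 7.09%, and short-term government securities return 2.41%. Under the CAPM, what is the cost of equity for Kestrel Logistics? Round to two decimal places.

5.24%

β = Cov(R_i, R_m) / Var(R_m) = 0.01225 / 0.03064 = 0.3998
E(R) = R_f + β × MRP = 2.41% + 0.3998 × 7.09% = 5.24%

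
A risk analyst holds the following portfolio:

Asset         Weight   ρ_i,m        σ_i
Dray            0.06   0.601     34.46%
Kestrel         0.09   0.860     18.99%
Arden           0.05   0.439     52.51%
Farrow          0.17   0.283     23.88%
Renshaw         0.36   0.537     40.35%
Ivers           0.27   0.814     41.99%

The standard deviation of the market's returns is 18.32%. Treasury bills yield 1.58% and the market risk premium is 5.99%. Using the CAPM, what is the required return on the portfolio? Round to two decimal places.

8.79%

β_Dray = 0.601 × 34.46% / 18.32% = 1.1305
β_Kestrel = 0.860 × 18.99% / 18.32% = 0.8915
β_Arden = 0.439 × 52.51% / 18.32% = 1.2583
β_Farrow = 0.283 × 23.88% / 18.32% = 0.3689
β_Renshaw = 0.537 × 40.35% / 18.32% = 1.1827
β_Ivers = 0.814 × 41.99% / 18.32% = 1.8657
β_P = Σ w_i β_i = 0.06×1.1305 + 0.09×0.8915 + 0.05×1.2583 + 0.17×0.3689 + 0.36×1.1827 + 0.27×1.8657 = 1.2032
E(R_P) = R_f + β_P × MRP = 1.58% + 1.2032 × 5.99% = 8.79%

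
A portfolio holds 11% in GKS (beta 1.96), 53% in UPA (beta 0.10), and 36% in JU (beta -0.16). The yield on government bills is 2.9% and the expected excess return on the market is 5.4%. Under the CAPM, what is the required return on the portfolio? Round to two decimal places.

β_P = Σ w_i β_i = 0.11×1.96 + 0.53×0.10 + 0.36×-0.16 = 0.2110
E(R_P) = R_f + β_P × MRP = 2.9% + 0.2110 × 5.4% = 4.04%

4.04%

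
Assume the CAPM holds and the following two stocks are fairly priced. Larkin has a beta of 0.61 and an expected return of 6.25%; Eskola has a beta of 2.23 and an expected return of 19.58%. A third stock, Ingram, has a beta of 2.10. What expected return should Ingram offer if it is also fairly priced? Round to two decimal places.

MRP (SML slope) = (19.58% − 6.25%) / (2.23 − 0.61) = 13.33% / 1.62 = 8.2284%
R_f (intercept) = 6.25% − 0.61 × 8.2284% = 1.2307%
E(R_Ingram) = R_f + β × MRP = 1.2307% + 2.10 × 8.2284% = 18.51%

18.51%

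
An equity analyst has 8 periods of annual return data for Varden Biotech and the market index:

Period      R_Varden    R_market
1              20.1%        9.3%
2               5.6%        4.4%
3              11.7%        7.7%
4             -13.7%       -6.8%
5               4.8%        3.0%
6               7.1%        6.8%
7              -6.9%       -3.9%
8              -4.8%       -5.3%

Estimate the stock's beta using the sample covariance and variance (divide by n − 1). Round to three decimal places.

Mean R_i = (20.1 + 5.6 + 11.7 − 13.7 + 4.8 + 7.1 − 6.9 − 4.8) / 8 = 2.9875%
Mean R_m = (9.3 + 4.4 + 7.7 − 6.8 + 3.0 + 6.8 − 3.9 − 5.3) / 8 = 1.9000%
Σ(R_i − R̄_i)(R_m − R̄_m) = 464.4400  ⇒  Cov = 464.4400 / 7 = 66.3486
Σ(R_m − R̄_m)² = 281.0400  ⇒  Var(R_m) = 281.0400 / 7 = 40.1486
β = Cov / Var(R_m) = 66.3486 / 40.1486 = 1.6526

1.653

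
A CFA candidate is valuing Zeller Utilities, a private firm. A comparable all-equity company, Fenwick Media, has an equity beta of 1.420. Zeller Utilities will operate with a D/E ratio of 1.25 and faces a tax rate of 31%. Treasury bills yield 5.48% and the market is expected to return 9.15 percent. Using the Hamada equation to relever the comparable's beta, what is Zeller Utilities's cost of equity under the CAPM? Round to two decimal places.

β_L = β_U × [1 + (1 − t)(D/E)] = 1.420 × [1 + (1 − 0.31) × 1.25]
    = 1.420 × [1 + 0.69 × 1.25] = 1.420 × 1.8625 = 2.6448
MRP = 9.15% − 5.48% = 3.67%
E(R) = R_f + β_L × MRP = 5.48% + 2.6448 × 3.67% = 15.19%

15.19%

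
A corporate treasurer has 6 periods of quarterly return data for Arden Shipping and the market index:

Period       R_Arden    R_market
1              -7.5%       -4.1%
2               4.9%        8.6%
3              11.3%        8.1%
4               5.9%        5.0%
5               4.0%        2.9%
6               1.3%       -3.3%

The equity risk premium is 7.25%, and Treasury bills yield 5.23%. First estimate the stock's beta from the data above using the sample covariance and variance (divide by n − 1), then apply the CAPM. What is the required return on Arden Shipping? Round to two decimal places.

Mean R_i = (-7.5 + 4.9 + 11.3 + 5.9 + 4.0 + 1.3) / 6 = 3.3167%
Mean R_m = (-4.1 + 8.6 + 8.1 + 5.0 + 2.9 − 3.3) / 6 = 2.8667%
Σ(R_i − R̄_i)(R_m − R̄_m) = 144.1833  ⇒  Cov = 144.1833 / 5 = 28.8367
Σ(R_m − R̄_m)² = 151.3733  ⇒  Var(R_m) = 151.3733 / 5 = 30.2747
β = Cov / Var(R_m) = 28.8367 / 30.2747 = 0.9525
E(R) = R_f + β × MRP = 5.23% + 0.9525 × 7.25% = 12.14%

12.14%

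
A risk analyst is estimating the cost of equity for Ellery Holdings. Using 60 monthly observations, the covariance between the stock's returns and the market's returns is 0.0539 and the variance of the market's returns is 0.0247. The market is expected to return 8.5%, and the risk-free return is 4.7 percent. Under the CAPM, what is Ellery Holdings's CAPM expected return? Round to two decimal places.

12.99%

β = Cov(R_i, R_m) / Var(R_m) = 0.0539 / 0.0247 = 2.1822
MRP = 8.5% − 4.7% = 3.80%
E(R) = R_f + β × MRP = 4.7% + 2.1822 × 3.8% = 12.99%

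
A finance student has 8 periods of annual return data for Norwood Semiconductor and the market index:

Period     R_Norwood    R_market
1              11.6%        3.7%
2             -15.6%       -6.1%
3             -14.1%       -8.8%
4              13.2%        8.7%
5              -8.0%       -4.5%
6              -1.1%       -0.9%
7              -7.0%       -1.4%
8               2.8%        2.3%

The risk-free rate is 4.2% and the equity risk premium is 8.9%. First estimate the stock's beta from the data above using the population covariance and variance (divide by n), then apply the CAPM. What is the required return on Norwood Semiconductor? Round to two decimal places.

Mean R_i = (11.6 − 15.6 − 14.1 + 13.2 − 8.0 − 1.1 − 7.0 + 2.8) / 8 = -2.2750%
Mean R_m = (3.7 − 6.1 − 8.8 + 8.7 − 4.5 − 0.9 − 1.4 + 2.3) / 8 = -0.8750%
Σ(R_i − R̄_i)(R_m − R̄_m) = 414.3050  ⇒  Cov = 414.3050 / 8 = 51.7881
Σ(R_m − R̄_m)² = 226.2150  ⇒  Var(R_m) = 226.2150 / 8 = 28.2769
β = Cov / Var(R_m) = 51.7881 / 28.2769 = 1.8315
E(R) = R_f + β × MRP = 4.2% + 1.8315 × 8.9% = 20.50%

20.50%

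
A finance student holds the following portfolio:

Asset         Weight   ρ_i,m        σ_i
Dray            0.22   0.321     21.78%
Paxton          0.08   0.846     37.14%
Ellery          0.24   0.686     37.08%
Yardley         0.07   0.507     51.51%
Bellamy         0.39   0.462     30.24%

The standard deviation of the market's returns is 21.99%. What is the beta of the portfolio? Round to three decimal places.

0.793

β_Dray = 0.321 × 21.78% / 21.99% = 0.3179
β_Paxton = 0.846 × 37.14% / 21.99% = 1.4289
β_Ellery = 0.686 × 37.08% / 21.99% = 1.1567
β_Yardley = 0.507 × 51.51% / 21.99% = 1.1876
β_Bellamy = 0.462 × 30.24% / 21.99% = 0.6353
β_P = Σ w_i β_i = 0.22×0.3179 + 0.08×1.4289 + 0.24×1.1567 + 0.07×1.1876 + 0.39×0.6353 = 0.7928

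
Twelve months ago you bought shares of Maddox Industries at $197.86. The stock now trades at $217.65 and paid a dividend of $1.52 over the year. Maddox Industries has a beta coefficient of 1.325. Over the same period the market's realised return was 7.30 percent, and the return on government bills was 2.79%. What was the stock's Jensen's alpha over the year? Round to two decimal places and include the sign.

Realised HPR = (P1 + D1 − P0) / P0 = (217.65 + 1.52 − 197.86) / 197.86 = 21.31 / 197.86 = 10.7702%
MRP = 7.30% − 2.79% = 4.51%
CAPM required = R_f + β·MRP = 2.79% + 1.325 × 4.51% = 8.76575%
α = realised − required = 10.7702% − 8.76575% = +2.00%

+2.00%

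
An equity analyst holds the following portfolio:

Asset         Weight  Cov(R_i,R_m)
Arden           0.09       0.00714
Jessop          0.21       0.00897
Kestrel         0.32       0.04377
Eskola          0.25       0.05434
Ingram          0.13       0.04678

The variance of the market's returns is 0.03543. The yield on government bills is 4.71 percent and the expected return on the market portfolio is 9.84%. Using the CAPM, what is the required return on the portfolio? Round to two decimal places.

9.95%

β_Arden = 0.00714 / 0.03543 = 0.2015
β_Jessop = 0.00897 / 0.03543 = 0.2532
β_Kestrel = 0.04377 / 0.03543 = 1.2354
β_Eskola = 0.05434 / 0.03543 = 1.5337
β_Ingram = 0.04678 / 0.03543 = 1.3203
β_P = Σ w_i β_i = 0.09×0.2015 + 0.21×0.2532 + 0.32×1.2354 + 0.25×1.5337 + 0.13×1.3203 = 1.0217
MRP = 9.84% − 4.71% = 5.13%
E(R_P) = R_f + β_P × MRP = 4.71% + 1.0217 × 5.13% = 9.95%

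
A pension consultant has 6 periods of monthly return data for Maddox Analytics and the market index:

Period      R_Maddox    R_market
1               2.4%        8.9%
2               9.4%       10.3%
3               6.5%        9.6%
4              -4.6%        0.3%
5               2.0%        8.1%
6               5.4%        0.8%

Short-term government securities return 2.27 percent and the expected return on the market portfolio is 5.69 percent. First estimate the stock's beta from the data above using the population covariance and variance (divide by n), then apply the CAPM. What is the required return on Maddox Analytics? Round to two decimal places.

Mean R_i = (2.4 + 9.4 + 6.5 − 4.6 + 2.0 + 5.4) / 6 = 3.5167%
Mean R_m = (8.9 + 10.3 + 9.6 + 0.3 + 8.1 + 0.8) / 6 = 6.3333%
Σ(R_i − R̄_i)(R_m − R̄_m) = 66.0867  ⇒  Cov = 66.0867 / 6 = 11.0145
Σ(R_m − R̄_m)² = 103.1333  ⇒  Var(R_m) = 103.1333 / 6 = 17.1889
β = Cov / Var(R_m) = 11.0145 / 17.1889 = 0.6408
MRP = 5.69% − 2.27% = 3.42%
E(R) = R_f + β × MRP = 2.27% + 0.6408 × 3.42% = 4.46%

4.46%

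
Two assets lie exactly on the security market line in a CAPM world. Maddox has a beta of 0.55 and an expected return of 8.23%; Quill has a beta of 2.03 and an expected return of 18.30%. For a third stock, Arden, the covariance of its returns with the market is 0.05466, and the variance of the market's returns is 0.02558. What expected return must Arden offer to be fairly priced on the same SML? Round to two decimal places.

MRP = (18.30% − 8.23%) / (2.03 − 0.55) = 6.8041%
R_f = 8.23% − 0.55 × 6.8041% = 4.4877%
β_Arden = Cov / Var(R_m) = 0.05466 / 0.02558 = 2.1368
E(R_Arden) = R_f + β × MRP = 4.4877% + 2.1368 × 6.8041% = 19.03%

19.03%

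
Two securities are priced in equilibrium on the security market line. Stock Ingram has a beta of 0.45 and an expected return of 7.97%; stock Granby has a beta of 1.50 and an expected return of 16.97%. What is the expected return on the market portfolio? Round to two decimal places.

12.68%

Both satisfy E(R) = R_f + β·MRP, so the slope of the SML is
MRP = (16.97% − 7.97%) / (1.50 − 0.45) = 9.00% / 1.05 = 8.5714%
R_f = E(R_Ingram) − β_Ingram·MRP = 7.97% − 0.45 × 8.5714% = 4.1129%
E(R_m) = R_f + MRP = 4.1129% + 8.5714% = 12.68%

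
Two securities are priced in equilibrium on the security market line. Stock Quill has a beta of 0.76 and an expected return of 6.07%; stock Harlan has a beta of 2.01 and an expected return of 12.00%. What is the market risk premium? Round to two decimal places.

4.74%

Both satisfy E(R) = R_f + β·MRP, so the slope of the SML is
MRP = (12.00% − 6.07%) / (2.01 − 0.76) = 5.93% / 1.25 = 4.7440%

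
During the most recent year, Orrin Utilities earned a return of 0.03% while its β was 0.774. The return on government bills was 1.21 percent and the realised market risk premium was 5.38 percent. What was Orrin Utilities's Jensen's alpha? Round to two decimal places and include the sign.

CAPM benchmark = R_f + β(R_m − R_f) = 1.21% + 0.774 × 5.38% = 5.37412%
α = actual − benchmark = 0.03% − 5.37412% = -5.34%

-5.34%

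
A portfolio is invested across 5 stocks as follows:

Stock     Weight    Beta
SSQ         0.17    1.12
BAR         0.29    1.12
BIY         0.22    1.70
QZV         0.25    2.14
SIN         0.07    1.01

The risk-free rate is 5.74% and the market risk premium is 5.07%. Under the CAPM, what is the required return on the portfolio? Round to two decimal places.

13.32%

β_P = Σ w_i β_i = 0.17×1.12 + 0.29×1.12 + 0.22×1.70 + 0.25×2.14 + 0.07×1.01 = 1.4949
E(R_P) = R_f + β_P × MRP = 5.74% + 1.4949 × 5.07% = 13.32%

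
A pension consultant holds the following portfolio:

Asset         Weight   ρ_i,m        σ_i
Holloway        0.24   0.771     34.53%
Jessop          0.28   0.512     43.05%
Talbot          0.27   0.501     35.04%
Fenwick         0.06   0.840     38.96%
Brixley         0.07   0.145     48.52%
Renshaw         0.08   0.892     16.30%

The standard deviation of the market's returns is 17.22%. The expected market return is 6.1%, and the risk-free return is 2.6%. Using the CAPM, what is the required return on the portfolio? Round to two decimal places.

β_Holloway = 0.771 × 34.53% / 17.22% = 1.5460
β_Jessop = 0.512 × 43.05% / 17.22% = 1.2800
β_Talbot = 0.501 × 35.04% / 17.22% = 1.0195
β_Fenwick = 0.840 × 38.96% / 17.22% = 1.9005
β_Brixley = 0.145 × 48.52% / 17.22% = 0.4086
β_Renshaw = 0.892 × 16.30% / 17.22% = 0.8443
β_P = Σ w_i β_i = 0.24×1.5460 + 0.28×1.2800 + 0.27×1.0195 + 0.06×1.9005 + 0.07×0.4086 + 0.08×0.8443 = 1.2149
MRP = 6.1% − 2.6% = 3.50%
E(R_P) = R_f + β_P × MRP = 2.6% + 1.2149 × 3.5% = 6.85%

6.85%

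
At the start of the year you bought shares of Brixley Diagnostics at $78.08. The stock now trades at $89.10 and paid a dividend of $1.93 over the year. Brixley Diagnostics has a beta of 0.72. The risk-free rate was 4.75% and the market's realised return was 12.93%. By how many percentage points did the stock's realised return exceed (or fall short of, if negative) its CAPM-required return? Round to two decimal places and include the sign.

+5.95%

Realised HPR = (P1 + D1 − P0) / P0 = (89.10 + 1.93 − 78.08) / 78.08 = 12.95 / 78.08 = 16.5856%
MRP = 12.93% − 4.75% = 8.18%
CAPM required = R_f + β·MRP = 4.75% + 0.72 × 8.18% = 10.6396%
α = realised − required = 16.5856% − 10.6396% = +5.95%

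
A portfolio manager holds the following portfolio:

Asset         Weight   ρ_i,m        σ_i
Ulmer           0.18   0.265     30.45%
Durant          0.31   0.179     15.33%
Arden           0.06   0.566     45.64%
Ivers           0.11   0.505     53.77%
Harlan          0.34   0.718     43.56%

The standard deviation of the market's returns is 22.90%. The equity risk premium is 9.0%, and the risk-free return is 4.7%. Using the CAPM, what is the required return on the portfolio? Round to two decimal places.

11.57%

β_Ulmer = 0.265 × 30.45% / 22.90% = 0.3524
β_Durant = 0.179 × 15.33% / 22.90% = 0.1198
β_Arden = 0.566 × 45.64% / 22.90% = 1.1280
β_Ivers = 0.505 × 53.77% / 22.90% = 1.1858
β_Harlan = 0.718 × 43.56% / 22.90% = 1.3658
β_P = Σ w_i β_i = 0.18×0.3524 + 0.31×0.1198 + 0.06×1.1280 + 0.11×1.1858 + 0.34×1.3658 = 0.7631
E(R_P) = R_f + β_P × MRP = 4.7% + 0.7631 × 9.0% = 11.57%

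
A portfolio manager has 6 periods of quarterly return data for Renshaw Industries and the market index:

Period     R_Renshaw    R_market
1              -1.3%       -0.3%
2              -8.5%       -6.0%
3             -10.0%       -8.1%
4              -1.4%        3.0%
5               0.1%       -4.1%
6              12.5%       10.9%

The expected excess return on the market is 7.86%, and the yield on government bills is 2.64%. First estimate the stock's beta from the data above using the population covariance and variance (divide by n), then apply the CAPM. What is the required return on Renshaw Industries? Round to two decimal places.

Mean R_i = (-1.3 − 8.5 − 10.0 − 1.4 + 0.1 + 12.5) / 6 = -1.4333%
Mean R_m = (-0.3 − 6.0 − 8.1 + 3.0 − 4.1 + 10.9) / 6 = -0.7667%
Σ(R_i − R̄_i)(R_m − R̄_m) = 257.4367  ⇒  Cov = 257.4367 / 6 = 42.9061
Σ(R_m − R̄_m)² = 242.7933  ⇒  Var(R_m) = 242.7933 / 6 = 40.4656
β = Cov / Var(R_m) = 42.9061 / 40.4656 = 1.0603
E(R) = R_f + β × MRP = 2.64% + 1.0603 × 7.86% = 10.97%

10.97%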